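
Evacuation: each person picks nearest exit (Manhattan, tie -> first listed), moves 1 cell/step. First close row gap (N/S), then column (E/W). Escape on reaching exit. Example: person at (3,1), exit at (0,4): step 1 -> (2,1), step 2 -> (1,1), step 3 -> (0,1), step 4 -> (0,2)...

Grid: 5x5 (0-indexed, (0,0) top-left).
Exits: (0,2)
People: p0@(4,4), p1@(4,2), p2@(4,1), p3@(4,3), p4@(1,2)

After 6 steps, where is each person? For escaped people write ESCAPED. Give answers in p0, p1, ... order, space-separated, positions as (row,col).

Step 1: p0:(4,4)->(3,4) | p1:(4,2)->(3,2) | p2:(4,1)->(3,1) | p3:(4,3)->(3,3) | p4:(1,2)->(0,2)->EXIT
Step 2: p0:(3,4)->(2,4) | p1:(3,2)->(2,2) | p2:(3,1)->(2,1) | p3:(3,3)->(2,3) | p4:escaped
Step 3: p0:(2,4)->(1,4) | p1:(2,2)->(1,2) | p2:(2,1)->(1,1) | p3:(2,3)->(1,3) | p4:escaped
Step 4: p0:(1,4)->(0,4) | p1:(1,2)->(0,2)->EXIT | p2:(1,1)->(0,1) | p3:(1,3)->(0,3) | p4:escaped
Step 5: p0:(0,4)->(0,3) | p1:escaped | p2:(0,1)->(0,2)->EXIT | p3:(0,3)->(0,2)->EXIT | p4:escaped
Step 6: p0:(0,3)->(0,2)->EXIT | p1:escaped | p2:escaped | p3:escaped | p4:escaped

ESCAPED ESCAPED ESCAPED ESCAPED ESCAPED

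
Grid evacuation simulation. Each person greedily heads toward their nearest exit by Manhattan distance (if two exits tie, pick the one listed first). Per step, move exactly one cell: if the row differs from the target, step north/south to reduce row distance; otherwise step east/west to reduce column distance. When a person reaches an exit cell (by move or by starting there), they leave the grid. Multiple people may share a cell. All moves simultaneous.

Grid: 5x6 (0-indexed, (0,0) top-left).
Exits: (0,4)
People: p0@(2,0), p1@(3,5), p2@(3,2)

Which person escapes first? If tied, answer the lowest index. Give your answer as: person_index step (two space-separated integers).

Answer: 1 4

Derivation:
Step 1: p0:(2,0)->(1,0) | p1:(3,5)->(2,5) | p2:(3,2)->(2,2)
Step 2: p0:(1,0)->(0,0) | p1:(2,5)->(1,5) | p2:(2,2)->(1,2)
Step 3: p0:(0,0)->(0,1) | p1:(1,5)->(0,5) | p2:(1,2)->(0,2)
Step 4: p0:(0,1)->(0,2) | p1:(0,5)->(0,4)->EXIT | p2:(0,2)->(0,3)
Step 5: p0:(0,2)->(0,3) | p1:escaped | p2:(0,3)->(0,4)->EXIT
Step 6: p0:(0,3)->(0,4)->EXIT | p1:escaped | p2:escaped
Exit steps: [6, 4, 5]
First to escape: p1 at step 4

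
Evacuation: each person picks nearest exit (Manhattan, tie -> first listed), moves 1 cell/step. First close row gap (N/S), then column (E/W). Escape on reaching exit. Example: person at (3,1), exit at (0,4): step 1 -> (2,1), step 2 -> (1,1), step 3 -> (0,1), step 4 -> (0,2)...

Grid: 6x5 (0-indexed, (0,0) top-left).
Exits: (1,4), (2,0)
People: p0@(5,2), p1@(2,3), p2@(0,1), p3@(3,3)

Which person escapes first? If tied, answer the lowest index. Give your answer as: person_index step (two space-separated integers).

Step 1: p0:(5,2)->(4,2) | p1:(2,3)->(1,3) | p2:(0,1)->(1,1) | p3:(3,3)->(2,3)
Step 2: p0:(4,2)->(3,2) | p1:(1,3)->(1,4)->EXIT | p2:(1,1)->(2,1) | p3:(2,3)->(1,3)
Step 3: p0:(3,2)->(2,2) | p1:escaped | p2:(2,1)->(2,0)->EXIT | p3:(1,3)->(1,4)->EXIT
Step 4: p0:(2,2)->(2,1) | p1:escaped | p2:escaped | p3:escaped
Step 5: p0:(2,1)->(2,0)->EXIT | p1:escaped | p2:escaped | p3:escaped
Exit steps: [5, 2, 3, 3]
First to escape: p1 at step 2

Answer: 1 2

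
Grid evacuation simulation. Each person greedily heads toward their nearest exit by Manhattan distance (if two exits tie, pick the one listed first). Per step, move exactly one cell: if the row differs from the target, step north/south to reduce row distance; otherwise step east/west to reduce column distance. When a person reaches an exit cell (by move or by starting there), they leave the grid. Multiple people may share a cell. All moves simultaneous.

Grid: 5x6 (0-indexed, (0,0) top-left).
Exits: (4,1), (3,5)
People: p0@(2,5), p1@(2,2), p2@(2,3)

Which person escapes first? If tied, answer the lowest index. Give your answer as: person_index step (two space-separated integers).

Step 1: p0:(2,5)->(3,5)->EXIT | p1:(2,2)->(3,2) | p2:(2,3)->(3,3)
Step 2: p0:escaped | p1:(3,2)->(4,2) | p2:(3,3)->(3,4)
Step 3: p0:escaped | p1:(4,2)->(4,1)->EXIT | p2:(3,4)->(3,5)->EXIT
Exit steps: [1, 3, 3]
First to escape: p0 at step 1

Answer: 0 1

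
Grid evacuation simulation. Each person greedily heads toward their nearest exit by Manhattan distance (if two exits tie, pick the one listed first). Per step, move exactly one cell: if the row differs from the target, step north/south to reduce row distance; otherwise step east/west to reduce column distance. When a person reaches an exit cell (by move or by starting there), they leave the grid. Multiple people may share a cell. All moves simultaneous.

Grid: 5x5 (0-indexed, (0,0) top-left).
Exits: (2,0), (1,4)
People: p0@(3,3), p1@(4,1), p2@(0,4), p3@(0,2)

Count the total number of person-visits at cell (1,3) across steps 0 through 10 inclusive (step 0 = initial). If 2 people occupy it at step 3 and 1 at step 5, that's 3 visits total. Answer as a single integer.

Answer: 2

Derivation:
Step 0: p0@(3,3) p1@(4,1) p2@(0,4) p3@(0,2) -> at (1,3): 0 [-], cum=0
Step 1: p0@(2,3) p1@(3,1) p2@ESC p3@(1,2) -> at (1,3): 0 [-], cum=0
Step 2: p0@(1,3) p1@(2,1) p2@ESC p3@(1,3) -> at (1,3): 2 [p0,p3], cum=2
Step 3: p0@ESC p1@ESC p2@ESC p3@ESC -> at (1,3): 0 [-], cum=2
Total visits = 2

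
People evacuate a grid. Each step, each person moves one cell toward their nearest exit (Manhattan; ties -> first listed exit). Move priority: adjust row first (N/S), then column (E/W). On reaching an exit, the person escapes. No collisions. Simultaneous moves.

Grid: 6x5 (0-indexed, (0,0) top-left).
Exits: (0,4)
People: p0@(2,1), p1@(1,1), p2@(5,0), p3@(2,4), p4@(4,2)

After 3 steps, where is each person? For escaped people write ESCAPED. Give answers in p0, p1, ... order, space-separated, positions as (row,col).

Step 1: p0:(2,1)->(1,1) | p1:(1,1)->(0,1) | p2:(5,0)->(4,0) | p3:(2,4)->(1,4) | p4:(4,2)->(3,2)
Step 2: p0:(1,1)->(0,1) | p1:(0,1)->(0,2) | p2:(4,0)->(3,0) | p3:(1,4)->(0,4)->EXIT | p4:(3,2)->(2,2)
Step 3: p0:(0,1)->(0,2) | p1:(0,2)->(0,3) | p2:(3,0)->(2,0) | p3:escaped | p4:(2,2)->(1,2)

(0,2) (0,3) (2,0) ESCAPED (1,2)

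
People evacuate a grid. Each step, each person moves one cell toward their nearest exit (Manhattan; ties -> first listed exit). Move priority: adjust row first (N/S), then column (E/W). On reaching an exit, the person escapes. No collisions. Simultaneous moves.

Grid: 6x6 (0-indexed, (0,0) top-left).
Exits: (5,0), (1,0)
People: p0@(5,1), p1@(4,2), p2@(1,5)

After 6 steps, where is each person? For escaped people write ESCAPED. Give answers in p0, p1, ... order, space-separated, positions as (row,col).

Step 1: p0:(5,1)->(5,0)->EXIT | p1:(4,2)->(5,2) | p2:(1,5)->(1,4)
Step 2: p0:escaped | p1:(5,2)->(5,1) | p2:(1,4)->(1,3)
Step 3: p0:escaped | p1:(5,1)->(5,0)->EXIT | p2:(1,3)->(1,2)
Step 4: p0:escaped | p1:escaped | p2:(1,2)->(1,1)
Step 5: p0:escaped | p1:escaped | p2:(1,1)->(1,0)->EXIT

ESCAPED ESCAPED ESCAPED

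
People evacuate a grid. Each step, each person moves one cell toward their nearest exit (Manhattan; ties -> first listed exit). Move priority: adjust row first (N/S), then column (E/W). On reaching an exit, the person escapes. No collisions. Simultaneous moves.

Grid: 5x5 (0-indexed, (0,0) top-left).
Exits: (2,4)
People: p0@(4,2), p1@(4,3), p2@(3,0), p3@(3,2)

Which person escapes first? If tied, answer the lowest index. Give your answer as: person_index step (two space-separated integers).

Answer: 1 3

Derivation:
Step 1: p0:(4,2)->(3,2) | p1:(4,3)->(3,3) | p2:(3,0)->(2,0) | p3:(3,2)->(2,2)
Step 2: p0:(3,2)->(2,2) | p1:(3,3)->(2,3) | p2:(2,0)->(2,1) | p3:(2,2)->(2,3)
Step 3: p0:(2,2)->(2,3) | p1:(2,3)->(2,4)->EXIT | p2:(2,1)->(2,2) | p3:(2,3)->(2,4)->EXIT
Step 4: p0:(2,3)->(2,4)->EXIT | p1:escaped | p2:(2,2)->(2,3) | p3:escaped
Step 5: p0:escaped | p1:escaped | p2:(2,3)->(2,4)->EXIT | p3:escaped
Exit steps: [4, 3, 5, 3]
First to escape: p1 at step 3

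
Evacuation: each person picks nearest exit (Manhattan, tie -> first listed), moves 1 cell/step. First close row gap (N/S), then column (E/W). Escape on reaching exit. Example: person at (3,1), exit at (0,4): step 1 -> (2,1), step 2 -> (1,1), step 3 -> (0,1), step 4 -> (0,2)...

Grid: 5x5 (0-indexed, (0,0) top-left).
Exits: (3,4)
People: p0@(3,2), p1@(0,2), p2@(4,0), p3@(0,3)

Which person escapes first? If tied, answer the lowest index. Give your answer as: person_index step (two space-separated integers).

Step 1: p0:(3,2)->(3,3) | p1:(0,2)->(1,2) | p2:(4,0)->(3,0) | p3:(0,3)->(1,3)
Step 2: p0:(3,3)->(3,4)->EXIT | p1:(1,2)->(2,2) | p2:(3,0)->(3,1) | p3:(1,3)->(2,3)
Step 3: p0:escaped | p1:(2,2)->(3,2) | p2:(3,1)->(3,2) | p3:(2,3)->(3,3)
Step 4: p0:escaped | p1:(3,2)->(3,3) | p2:(3,2)->(3,3) | p3:(3,3)->(3,4)->EXIT
Step 5: p0:escaped | p1:(3,3)->(3,4)->EXIT | p2:(3,3)->(3,4)->EXIT | p3:escaped
Exit steps: [2, 5, 5, 4]
First to escape: p0 at step 2

Answer: 0 2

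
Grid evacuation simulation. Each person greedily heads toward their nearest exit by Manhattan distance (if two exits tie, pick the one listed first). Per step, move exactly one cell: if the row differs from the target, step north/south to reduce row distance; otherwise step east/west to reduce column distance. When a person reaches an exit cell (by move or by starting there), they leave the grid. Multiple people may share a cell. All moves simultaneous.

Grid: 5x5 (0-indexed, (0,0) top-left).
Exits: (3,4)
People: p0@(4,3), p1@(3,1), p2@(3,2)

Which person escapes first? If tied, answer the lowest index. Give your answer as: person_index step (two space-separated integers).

Answer: 0 2

Derivation:
Step 1: p0:(4,3)->(3,3) | p1:(3,1)->(3,2) | p2:(3,2)->(3,3)
Step 2: p0:(3,3)->(3,4)->EXIT | p1:(3,2)->(3,3) | p2:(3,3)->(3,4)->EXIT
Step 3: p0:escaped | p1:(3,3)->(3,4)->EXIT | p2:escaped
Exit steps: [2, 3, 2]
First to escape: p0 at step 2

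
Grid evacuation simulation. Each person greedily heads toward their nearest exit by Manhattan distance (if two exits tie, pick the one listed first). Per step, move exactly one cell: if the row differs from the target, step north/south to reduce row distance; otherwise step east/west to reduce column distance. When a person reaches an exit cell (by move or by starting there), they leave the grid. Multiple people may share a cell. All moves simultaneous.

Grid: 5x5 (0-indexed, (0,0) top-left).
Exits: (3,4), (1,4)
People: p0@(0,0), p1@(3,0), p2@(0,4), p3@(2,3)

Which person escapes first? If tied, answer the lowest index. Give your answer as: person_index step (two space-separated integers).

Answer: 2 1

Derivation:
Step 1: p0:(0,0)->(1,0) | p1:(3,0)->(3,1) | p2:(0,4)->(1,4)->EXIT | p3:(2,3)->(3,3)
Step 2: p0:(1,0)->(1,1) | p1:(3,1)->(3,2) | p2:escaped | p3:(3,3)->(3,4)->EXIT
Step 3: p0:(1,1)->(1,2) | p1:(3,2)->(3,3) | p2:escaped | p3:escaped
Step 4: p0:(1,2)->(1,3) | p1:(3,3)->(3,4)->EXIT | p2:escaped | p3:escaped
Step 5: p0:(1,3)->(1,4)->EXIT | p1:escaped | p2:escaped | p3:escaped
Exit steps: [5, 4, 1, 2]
First to escape: p2 at step 1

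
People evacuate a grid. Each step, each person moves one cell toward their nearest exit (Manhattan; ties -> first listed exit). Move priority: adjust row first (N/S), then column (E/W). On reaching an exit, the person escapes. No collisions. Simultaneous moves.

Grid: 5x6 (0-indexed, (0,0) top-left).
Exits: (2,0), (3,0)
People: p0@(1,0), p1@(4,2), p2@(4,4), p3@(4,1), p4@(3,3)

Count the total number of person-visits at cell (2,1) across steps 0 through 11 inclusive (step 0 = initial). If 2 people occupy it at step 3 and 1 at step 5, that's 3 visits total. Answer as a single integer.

Step 0: p0@(1,0) p1@(4,2) p2@(4,4) p3@(4,1) p4@(3,3) -> at (2,1): 0 [-], cum=0
Step 1: p0@ESC p1@(3,2) p2@(3,4) p3@(3,1) p4@(3,2) -> at (2,1): 0 [-], cum=0
Step 2: p0@ESC p1@(3,1) p2@(3,3) p3@ESC p4@(3,1) -> at (2,1): 0 [-], cum=0
Step 3: p0@ESC p1@ESC p2@(3,2) p3@ESC p4@ESC -> at (2,1): 0 [-], cum=0
Step 4: p0@ESC p1@ESC p2@(3,1) p3@ESC p4@ESC -> at (2,1): 0 [-], cum=0
Step 5: p0@ESC p1@ESC p2@ESC p3@ESC p4@ESC -> at (2,1): 0 [-], cum=0
Total visits = 0

Answer: 0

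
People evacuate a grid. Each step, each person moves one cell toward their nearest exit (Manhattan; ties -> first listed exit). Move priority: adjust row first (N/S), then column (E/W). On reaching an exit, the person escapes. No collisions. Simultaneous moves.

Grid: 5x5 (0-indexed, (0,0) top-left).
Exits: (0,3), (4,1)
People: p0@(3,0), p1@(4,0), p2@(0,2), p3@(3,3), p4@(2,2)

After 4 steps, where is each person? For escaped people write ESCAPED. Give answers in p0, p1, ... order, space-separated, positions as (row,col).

Step 1: p0:(3,0)->(4,0) | p1:(4,0)->(4,1)->EXIT | p2:(0,2)->(0,3)->EXIT | p3:(3,3)->(2,3) | p4:(2,2)->(1,2)
Step 2: p0:(4,0)->(4,1)->EXIT | p1:escaped | p2:escaped | p3:(2,3)->(1,3) | p4:(1,2)->(0,2)
Step 3: p0:escaped | p1:escaped | p2:escaped | p3:(1,3)->(0,3)->EXIT | p4:(0,2)->(0,3)->EXIT

ESCAPED ESCAPED ESCAPED ESCAPED ESCAPED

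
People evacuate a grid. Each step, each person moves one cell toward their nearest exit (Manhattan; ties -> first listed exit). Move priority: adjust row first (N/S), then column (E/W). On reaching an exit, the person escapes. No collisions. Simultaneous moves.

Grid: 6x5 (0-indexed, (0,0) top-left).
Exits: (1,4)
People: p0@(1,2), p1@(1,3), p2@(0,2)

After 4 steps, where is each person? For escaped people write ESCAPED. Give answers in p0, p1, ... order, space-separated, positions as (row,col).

Step 1: p0:(1,2)->(1,3) | p1:(1,3)->(1,4)->EXIT | p2:(0,2)->(1,2)
Step 2: p0:(1,3)->(1,4)->EXIT | p1:escaped | p2:(1,2)->(1,3)
Step 3: p0:escaped | p1:escaped | p2:(1,3)->(1,4)->EXIT

ESCAPED ESCAPED ESCAPED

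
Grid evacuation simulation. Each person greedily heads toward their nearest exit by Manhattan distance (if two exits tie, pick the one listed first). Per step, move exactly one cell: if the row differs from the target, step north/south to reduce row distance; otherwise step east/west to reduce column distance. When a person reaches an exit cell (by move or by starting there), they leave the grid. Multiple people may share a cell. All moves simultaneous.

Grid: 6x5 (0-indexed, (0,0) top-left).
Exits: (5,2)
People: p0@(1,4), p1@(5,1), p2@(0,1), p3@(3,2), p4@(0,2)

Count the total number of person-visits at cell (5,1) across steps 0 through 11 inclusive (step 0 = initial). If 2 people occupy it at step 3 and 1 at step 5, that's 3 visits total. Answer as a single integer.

Step 0: p0@(1,4) p1@(5,1) p2@(0,1) p3@(3,2) p4@(0,2) -> at (5,1): 1 [p1], cum=1
Step 1: p0@(2,4) p1@ESC p2@(1,1) p3@(4,2) p4@(1,2) -> at (5,1): 0 [-], cum=1
Step 2: p0@(3,4) p1@ESC p2@(2,1) p3@ESC p4@(2,2) -> at (5,1): 0 [-], cum=1
Step 3: p0@(4,4) p1@ESC p2@(3,1) p3@ESC p4@(3,2) -> at (5,1): 0 [-], cum=1
Step 4: p0@(5,4) p1@ESC p2@(4,1) p3@ESC p4@(4,2) -> at (5,1): 0 [-], cum=1
Step 5: p0@(5,3) p1@ESC p2@(5,1) p3@ESC p4@ESC -> at (5,1): 1 [p2], cum=2
Step 6: p0@ESC p1@ESC p2@ESC p3@ESC p4@ESC -> at (5,1): 0 [-], cum=2
Total visits = 2

Answer: 2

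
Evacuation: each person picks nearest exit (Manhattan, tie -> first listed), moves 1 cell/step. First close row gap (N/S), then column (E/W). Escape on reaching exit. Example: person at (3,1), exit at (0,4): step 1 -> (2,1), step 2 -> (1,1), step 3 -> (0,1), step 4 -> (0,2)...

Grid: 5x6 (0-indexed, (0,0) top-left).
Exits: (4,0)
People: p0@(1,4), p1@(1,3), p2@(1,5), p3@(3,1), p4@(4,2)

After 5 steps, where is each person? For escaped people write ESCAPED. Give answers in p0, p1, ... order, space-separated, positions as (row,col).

Step 1: p0:(1,4)->(2,4) | p1:(1,3)->(2,3) | p2:(1,5)->(2,5) | p3:(3,1)->(4,1) | p4:(4,2)->(4,1)
Step 2: p0:(2,4)->(3,4) | p1:(2,3)->(3,3) | p2:(2,5)->(3,5) | p3:(4,1)->(4,0)->EXIT | p4:(4,1)->(4,0)->EXIT
Step 3: p0:(3,4)->(4,4) | p1:(3,3)->(4,3) | p2:(3,5)->(4,5) | p3:escaped | p4:escaped
Step 4: p0:(4,4)->(4,3) | p1:(4,3)->(4,2) | p2:(4,5)->(4,4) | p3:escaped | p4:escaped
Step 5: p0:(4,3)->(4,2) | p1:(4,2)->(4,1) | p2:(4,4)->(4,3) | p3:escaped | p4:escaped

(4,2) (4,1) (4,3) ESCAPED ESCAPED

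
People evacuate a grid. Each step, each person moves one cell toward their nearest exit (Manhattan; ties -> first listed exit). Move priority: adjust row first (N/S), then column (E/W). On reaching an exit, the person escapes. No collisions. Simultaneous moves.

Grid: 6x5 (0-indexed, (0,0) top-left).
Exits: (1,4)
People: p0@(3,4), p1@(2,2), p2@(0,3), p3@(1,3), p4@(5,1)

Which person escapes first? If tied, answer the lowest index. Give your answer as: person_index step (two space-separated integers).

Answer: 3 1

Derivation:
Step 1: p0:(3,4)->(2,4) | p1:(2,2)->(1,2) | p2:(0,3)->(1,3) | p3:(1,3)->(1,4)->EXIT | p4:(5,1)->(4,1)
Step 2: p0:(2,4)->(1,4)->EXIT | p1:(1,2)->(1,3) | p2:(1,3)->(1,4)->EXIT | p3:escaped | p4:(4,1)->(3,1)
Step 3: p0:escaped | p1:(1,3)->(1,4)->EXIT | p2:escaped | p3:escaped | p4:(3,1)->(2,1)
Step 4: p0:escaped | p1:escaped | p2:escaped | p3:escaped | p4:(2,1)->(1,1)
Step 5: p0:escaped | p1:escaped | p2:escaped | p3:escaped | p4:(1,1)->(1,2)
Step 6: p0:escaped | p1:escaped | p2:escaped | p3:escaped | p4:(1,2)->(1,3)
Step 7: p0:escaped | p1:escaped | p2:escaped | p3:escaped | p4:(1,3)->(1,4)->EXIT
Exit steps: [2, 3, 2, 1, 7]
First to escape: p3 at step 1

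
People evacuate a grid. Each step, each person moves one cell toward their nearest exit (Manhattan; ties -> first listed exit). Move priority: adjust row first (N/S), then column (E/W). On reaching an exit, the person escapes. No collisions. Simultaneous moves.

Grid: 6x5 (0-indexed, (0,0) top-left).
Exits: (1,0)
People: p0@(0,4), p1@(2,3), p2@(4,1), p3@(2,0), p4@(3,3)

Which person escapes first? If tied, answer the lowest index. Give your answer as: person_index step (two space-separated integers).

Answer: 3 1

Derivation:
Step 1: p0:(0,4)->(1,4) | p1:(2,3)->(1,3) | p2:(4,1)->(3,1) | p3:(2,0)->(1,0)->EXIT | p4:(3,3)->(2,3)
Step 2: p0:(1,4)->(1,3) | p1:(1,3)->(1,2) | p2:(3,1)->(2,1) | p3:escaped | p4:(2,3)->(1,3)
Step 3: p0:(1,3)->(1,2) | p1:(1,2)->(1,1) | p2:(2,1)->(1,1) | p3:escaped | p4:(1,3)->(1,2)
Step 4: p0:(1,2)->(1,1) | p1:(1,1)->(1,0)->EXIT | p2:(1,1)->(1,0)->EXIT | p3:escaped | p4:(1,2)->(1,1)
Step 5: p0:(1,1)->(1,0)->EXIT | p1:escaped | p2:escaped | p3:escaped | p4:(1,1)->(1,0)->EXIT
Exit steps: [5, 4, 4, 1, 5]
First to escape: p3 at step 1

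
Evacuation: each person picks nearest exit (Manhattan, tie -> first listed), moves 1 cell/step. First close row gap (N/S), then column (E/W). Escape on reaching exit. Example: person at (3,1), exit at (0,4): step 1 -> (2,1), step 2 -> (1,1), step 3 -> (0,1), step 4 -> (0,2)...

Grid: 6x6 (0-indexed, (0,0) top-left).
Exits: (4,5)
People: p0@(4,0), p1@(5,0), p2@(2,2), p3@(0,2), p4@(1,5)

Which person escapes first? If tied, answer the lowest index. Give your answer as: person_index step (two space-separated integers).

Step 1: p0:(4,0)->(4,1) | p1:(5,0)->(4,0) | p2:(2,2)->(3,2) | p3:(0,2)->(1,2) | p4:(1,5)->(2,5)
Step 2: p0:(4,1)->(4,2) | p1:(4,0)->(4,1) | p2:(3,2)->(4,2) | p3:(1,2)->(2,2) | p4:(2,5)->(3,5)
Step 3: p0:(4,2)->(4,3) | p1:(4,1)->(4,2) | p2:(4,2)->(4,3) | p3:(2,2)->(3,2) | p4:(3,5)->(4,5)->EXIT
Step 4: p0:(4,3)->(4,4) | p1:(4,2)->(4,3) | p2:(4,3)->(4,4) | p3:(3,2)->(4,2) | p4:escaped
Step 5: p0:(4,4)->(4,5)->EXIT | p1:(4,3)->(4,4) | p2:(4,4)->(4,5)->EXIT | p3:(4,2)->(4,3) | p4:escaped
Step 6: p0:escaped | p1:(4,4)->(4,5)->EXIT | p2:escaped | p3:(4,3)->(4,4) | p4:escaped
Step 7: p0:escaped | p1:escaped | p2:escaped | p3:(4,4)->(4,5)->EXIT | p4:escaped
Exit steps: [5, 6, 5, 7, 3]
First to escape: p4 at step 3

Answer: 4 3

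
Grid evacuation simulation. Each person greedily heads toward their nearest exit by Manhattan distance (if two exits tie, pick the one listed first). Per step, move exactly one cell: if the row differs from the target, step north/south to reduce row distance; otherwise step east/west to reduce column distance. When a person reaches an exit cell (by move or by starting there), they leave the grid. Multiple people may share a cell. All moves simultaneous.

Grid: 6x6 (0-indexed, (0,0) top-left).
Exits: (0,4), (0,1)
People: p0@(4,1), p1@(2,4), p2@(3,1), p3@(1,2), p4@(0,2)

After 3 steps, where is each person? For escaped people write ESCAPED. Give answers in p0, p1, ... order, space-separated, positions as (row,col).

Step 1: p0:(4,1)->(3,1) | p1:(2,4)->(1,4) | p2:(3,1)->(2,1) | p3:(1,2)->(0,2) | p4:(0,2)->(0,1)->EXIT
Step 2: p0:(3,1)->(2,1) | p1:(1,4)->(0,4)->EXIT | p2:(2,1)->(1,1) | p3:(0,2)->(0,1)->EXIT | p4:escaped
Step 3: p0:(2,1)->(1,1) | p1:escaped | p2:(1,1)->(0,1)->EXIT | p3:escaped | p4:escaped

(1,1) ESCAPED ESCAPED ESCAPED ESCAPED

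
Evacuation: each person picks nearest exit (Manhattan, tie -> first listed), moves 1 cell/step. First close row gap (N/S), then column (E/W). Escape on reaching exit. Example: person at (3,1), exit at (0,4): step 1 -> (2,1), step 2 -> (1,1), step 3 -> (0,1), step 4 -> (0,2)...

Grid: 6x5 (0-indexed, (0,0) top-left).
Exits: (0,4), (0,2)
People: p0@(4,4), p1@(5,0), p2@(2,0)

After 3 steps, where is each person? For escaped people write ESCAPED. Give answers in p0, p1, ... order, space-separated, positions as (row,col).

Step 1: p0:(4,4)->(3,4) | p1:(5,0)->(4,0) | p2:(2,0)->(1,0)
Step 2: p0:(3,4)->(2,4) | p1:(4,0)->(3,0) | p2:(1,0)->(0,0)
Step 3: p0:(2,4)->(1,4) | p1:(3,0)->(2,0) | p2:(0,0)->(0,1)

(1,4) (2,0) (0,1)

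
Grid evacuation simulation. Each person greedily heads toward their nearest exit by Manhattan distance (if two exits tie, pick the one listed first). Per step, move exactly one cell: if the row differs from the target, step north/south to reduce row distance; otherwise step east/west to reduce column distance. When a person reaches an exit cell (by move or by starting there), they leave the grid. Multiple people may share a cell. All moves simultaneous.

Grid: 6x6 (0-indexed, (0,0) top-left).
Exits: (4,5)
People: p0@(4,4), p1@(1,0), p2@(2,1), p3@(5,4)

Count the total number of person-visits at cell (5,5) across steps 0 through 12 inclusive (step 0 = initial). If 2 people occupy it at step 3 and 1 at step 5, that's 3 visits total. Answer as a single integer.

Step 0: p0@(4,4) p1@(1,0) p2@(2,1) p3@(5,4) -> at (5,5): 0 [-], cum=0
Step 1: p0@ESC p1@(2,0) p2@(3,1) p3@(4,4) -> at (5,5): 0 [-], cum=0
Step 2: p0@ESC p1@(3,0) p2@(4,1) p3@ESC -> at (5,5): 0 [-], cum=0
Step 3: p0@ESC p1@(4,0) p2@(4,2) p3@ESC -> at (5,5): 0 [-], cum=0
Step 4: p0@ESC p1@(4,1) p2@(4,3) p3@ESC -> at (5,5): 0 [-], cum=0
Step 5: p0@ESC p1@(4,2) p2@(4,4) p3@ESC -> at (5,5): 0 [-], cum=0
Step 6: p0@ESC p1@(4,3) p2@ESC p3@ESC -> at (5,5): 0 [-], cum=0
Step 7: p0@ESC p1@(4,4) p2@ESC p3@ESC -> at (5,5): 0 [-], cum=0
Step 8: p0@ESC p1@ESC p2@ESC p3@ESC -> at (5,5): 0 [-], cum=0
Total visits = 0

Answer: 0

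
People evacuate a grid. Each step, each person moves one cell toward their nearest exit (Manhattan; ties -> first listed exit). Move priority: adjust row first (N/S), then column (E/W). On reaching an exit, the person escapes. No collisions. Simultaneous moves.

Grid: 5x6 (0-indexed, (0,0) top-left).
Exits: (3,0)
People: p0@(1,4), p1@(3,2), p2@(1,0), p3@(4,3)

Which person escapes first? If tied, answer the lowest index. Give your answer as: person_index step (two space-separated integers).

Answer: 1 2

Derivation:
Step 1: p0:(1,4)->(2,4) | p1:(3,2)->(3,1) | p2:(1,0)->(2,0) | p3:(4,3)->(3,3)
Step 2: p0:(2,4)->(3,4) | p1:(3,1)->(3,0)->EXIT | p2:(2,0)->(3,0)->EXIT | p3:(3,3)->(3,2)
Step 3: p0:(3,4)->(3,3) | p1:escaped | p2:escaped | p3:(3,2)->(3,1)
Step 4: p0:(3,3)->(3,2) | p1:escaped | p2:escaped | p3:(3,1)->(3,0)->EXIT
Step 5: p0:(3,2)->(3,1) | p1:escaped | p2:escaped | p3:escaped
Step 6: p0:(3,1)->(3,0)->EXIT | p1:escaped | p2:escaped | p3:escaped
Exit steps: [6, 2, 2, 4]
First to escape: p1 at step 2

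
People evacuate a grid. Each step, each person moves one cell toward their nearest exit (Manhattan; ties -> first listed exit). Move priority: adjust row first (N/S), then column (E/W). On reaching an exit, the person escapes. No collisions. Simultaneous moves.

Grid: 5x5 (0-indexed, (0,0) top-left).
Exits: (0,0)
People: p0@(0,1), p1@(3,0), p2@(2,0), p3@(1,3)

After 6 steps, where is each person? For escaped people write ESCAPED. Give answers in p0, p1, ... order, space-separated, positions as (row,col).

Step 1: p0:(0,1)->(0,0)->EXIT | p1:(3,0)->(2,0) | p2:(2,0)->(1,0) | p3:(1,3)->(0,3)
Step 2: p0:escaped | p1:(2,0)->(1,0) | p2:(1,0)->(0,0)->EXIT | p3:(0,3)->(0,2)
Step 3: p0:escaped | p1:(1,0)->(0,0)->EXIT | p2:escaped | p3:(0,2)->(0,1)
Step 4: p0:escaped | p1:escaped | p2:escaped | p3:(0,1)->(0,0)->EXIT

ESCAPED ESCAPED ESCAPED ESCAPED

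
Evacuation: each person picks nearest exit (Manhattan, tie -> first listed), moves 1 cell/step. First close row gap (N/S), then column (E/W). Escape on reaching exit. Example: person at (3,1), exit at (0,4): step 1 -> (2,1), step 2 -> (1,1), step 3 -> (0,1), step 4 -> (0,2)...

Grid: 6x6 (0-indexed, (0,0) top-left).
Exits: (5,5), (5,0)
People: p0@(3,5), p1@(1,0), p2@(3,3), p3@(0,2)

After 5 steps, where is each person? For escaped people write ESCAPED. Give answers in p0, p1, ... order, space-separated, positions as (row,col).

Step 1: p0:(3,5)->(4,5) | p1:(1,0)->(2,0) | p2:(3,3)->(4,3) | p3:(0,2)->(1,2)
Step 2: p0:(4,5)->(5,5)->EXIT | p1:(2,0)->(3,0) | p2:(4,3)->(5,3) | p3:(1,2)->(2,2)
Step 3: p0:escaped | p1:(3,0)->(4,0) | p2:(5,3)->(5,4) | p3:(2,2)->(3,2)
Step 4: p0:escaped | p1:(4,0)->(5,0)->EXIT | p2:(5,4)->(5,5)->EXIT | p3:(3,2)->(4,2)
Step 5: p0:escaped | p1:escaped | p2:escaped | p3:(4,2)->(5,2)

ESCAPED ESCAPED ESCAPED (5,2)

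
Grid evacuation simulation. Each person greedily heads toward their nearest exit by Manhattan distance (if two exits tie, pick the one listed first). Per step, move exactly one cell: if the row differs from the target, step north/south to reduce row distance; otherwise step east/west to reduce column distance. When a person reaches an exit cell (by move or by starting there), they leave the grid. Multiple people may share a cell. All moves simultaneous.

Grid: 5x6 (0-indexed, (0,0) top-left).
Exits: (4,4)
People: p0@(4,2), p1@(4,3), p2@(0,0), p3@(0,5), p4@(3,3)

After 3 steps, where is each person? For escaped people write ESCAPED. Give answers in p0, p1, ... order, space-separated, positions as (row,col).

Step 1: p0:(4,2)->(4,3) | p1:(4,3)->(4,4)->EXIT | p2:(0,0)->(1,0) | p3:(0,5)->(1,5) | p4:(3,3)->(4,3)
Step 2: p0:(4,3)->(4,4)->EXIT | p1:escaped | p2:(1,0)->(2,0) | p3:(1,5)->(2,5) | p4:(4,3)->(4,4)->EXIT
Step 3: p0:escaped | p1:escaped | p2:(2,0)->(3,0) | p3:(2,5)->(3,5) | p4:escaped

ESCAPED ESCAPED (3,0) (3,5) ESCAPED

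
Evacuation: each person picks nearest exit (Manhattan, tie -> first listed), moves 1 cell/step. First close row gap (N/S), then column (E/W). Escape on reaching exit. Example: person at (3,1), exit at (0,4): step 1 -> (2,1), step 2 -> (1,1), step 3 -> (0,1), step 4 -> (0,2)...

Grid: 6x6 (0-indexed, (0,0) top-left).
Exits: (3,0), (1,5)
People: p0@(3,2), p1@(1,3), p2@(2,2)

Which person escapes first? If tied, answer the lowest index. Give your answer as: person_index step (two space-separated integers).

Answer: 0 2

Derivation:
Step 1: p0:(3,2)->(3,1) | p1:(1,3)->(1,4) | p2:(2,2)->(3,2)
Step 2: p0:(3,1)->(3,0)->EXIT | p1:(1,4)->(1,5)->EXIT | p2:(3,2)->(3,1)
Step 3: p0:escaped | p1:escaped | p2:(3,1)->(3,0)->EXIT
Exit steps: [2, 2, 3]
First to escape: p0 at step 2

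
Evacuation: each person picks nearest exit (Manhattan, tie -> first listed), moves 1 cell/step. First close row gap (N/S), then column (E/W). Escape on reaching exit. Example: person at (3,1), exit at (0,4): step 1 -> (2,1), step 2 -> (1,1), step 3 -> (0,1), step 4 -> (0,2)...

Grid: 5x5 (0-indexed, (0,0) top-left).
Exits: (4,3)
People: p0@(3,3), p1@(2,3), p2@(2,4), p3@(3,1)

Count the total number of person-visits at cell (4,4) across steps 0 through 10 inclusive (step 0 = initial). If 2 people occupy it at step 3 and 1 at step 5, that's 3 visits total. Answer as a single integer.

Answer: 1

Derivation:
Step 0: p0@(3,3) p1@(2,3) p2@(2,4) p3@(3,1) -> at (4,4): 0 [-], cum=0
Step 1: p0@ESC p1@(3,3) p2@(3,4) p3@(4,1) -> at (4,4): 0 [-], cum=0
Step 2: p0@ESC p1@ESC p2@(4,4) p3@(4,2) -> at (4,4): 1 [p2], cum=1
Step 3: p0@ESC p1@ESC p2@ESC p3@ESC -> at (4,4): 0 [-], cum=1
Total visits = 1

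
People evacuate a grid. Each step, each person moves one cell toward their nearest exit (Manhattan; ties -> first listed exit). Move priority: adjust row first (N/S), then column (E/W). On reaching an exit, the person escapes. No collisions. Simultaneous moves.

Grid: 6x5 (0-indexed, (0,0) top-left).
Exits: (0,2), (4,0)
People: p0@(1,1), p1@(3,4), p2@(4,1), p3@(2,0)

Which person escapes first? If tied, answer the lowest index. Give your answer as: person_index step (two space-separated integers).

Step 1: p0:(1,1)->(0,1) | p1:(3,4)->(2,4) | p2:(4,1)->(4,0)->EXIT | p3:(2,0)->(3,0)
Step 2: p0:(0,1)->(0,2)->EXIT | p1:(2,4)->(1,4) | p2:escaped | p3:(3,0)->(4,0)->EXIT
Step 3: p0:escaped | p1:(1,4)->(0,4) | p2:escaped | p3:escaped
Step 4: p0:escaped | p1:(0,4)->(0,3) | p2:escaped | p3:escaped
Step 5: p0:escaped | p1:(0,3)->(0,2)->EXIT | p2:escaped | p3:escaped
Exit steps: [2, 5, 1, 2]
First to escape: p2 at step 1

Answer: 2 1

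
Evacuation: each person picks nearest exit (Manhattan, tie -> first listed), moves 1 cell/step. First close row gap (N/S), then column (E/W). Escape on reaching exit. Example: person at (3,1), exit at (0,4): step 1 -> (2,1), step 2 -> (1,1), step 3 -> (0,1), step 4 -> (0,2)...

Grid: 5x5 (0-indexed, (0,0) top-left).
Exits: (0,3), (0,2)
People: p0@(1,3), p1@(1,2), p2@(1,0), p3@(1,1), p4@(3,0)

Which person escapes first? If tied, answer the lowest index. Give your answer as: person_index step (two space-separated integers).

Step 1: p0:(1,3)->(0,3)->EXIT | p1:(1,2)->(0,2)->EXIT | p2:(1,0)->(0,0) | p3:(1,1)->(0,1) | p4:(3,0)->(2,0)
Step 2: p0:escaped | p1:escaped | p2:(0,0)->(0,1) | p3:(0,1)->(0,2)->EXIT | p4:(2,0)->(1,0)
Step 3: p0:escaped | p1:escaped | p2:(0,1)->(0,2)->EXIT | p3:escaped | p4:(1,0)->(0,0)
Step 4: p0:escaped | p1:escaped | p2:escaped | p3:escaped | p4:(0,0)->(0,1)
Step 5: p0:escaped | p1:escaped | p2:escaped | p3:escaped | p4:(0,1)->(0,2)->EXIT
Exit steps: [1, 1, 3, 2, 5]
First to escape: p0 at step 1

Answer: 0 1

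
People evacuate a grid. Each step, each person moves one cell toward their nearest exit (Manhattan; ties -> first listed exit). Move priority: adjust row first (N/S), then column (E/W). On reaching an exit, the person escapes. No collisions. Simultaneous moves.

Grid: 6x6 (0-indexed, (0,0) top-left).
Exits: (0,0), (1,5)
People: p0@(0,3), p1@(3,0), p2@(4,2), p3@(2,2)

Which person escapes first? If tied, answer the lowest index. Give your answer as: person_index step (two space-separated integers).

Answer: 0 3

Derivation:
Step 1: p0:(0,3)->(0,2) | p1:(3,0)->(2,0) | p2:(4,2)->(3,2) | p3:(2,2)->(1,2)
Step 2: p0:(0,2)->(0,1) | p1:(2,0)->(1,0) | p2:(3,2)->(2,2) | p3:(1,2)->(0,2)
Step 3: p0:(0,1)->(0,0)->EXIT | p1:(1,0)->(0,0)->EXIT | p2:(2,2)->(1,2) | p3:(0,2)->(0,1)
Step 4: p0:escaped | p1:escaped | p2:(1,2)->(0,2) | p3:(0,1)->(0,0)->EXIT
Step 5: p0:escaped | p1:escaped | p2:(0,2)->(0,1) | p3:escaped
Step 6: p0:escaped | p1:escaped | p2:(0,1)->(0,0)->EXIT | p3:escaped
Exit steps: [3, 3, 6, 4]
First to escape: p0 at step 3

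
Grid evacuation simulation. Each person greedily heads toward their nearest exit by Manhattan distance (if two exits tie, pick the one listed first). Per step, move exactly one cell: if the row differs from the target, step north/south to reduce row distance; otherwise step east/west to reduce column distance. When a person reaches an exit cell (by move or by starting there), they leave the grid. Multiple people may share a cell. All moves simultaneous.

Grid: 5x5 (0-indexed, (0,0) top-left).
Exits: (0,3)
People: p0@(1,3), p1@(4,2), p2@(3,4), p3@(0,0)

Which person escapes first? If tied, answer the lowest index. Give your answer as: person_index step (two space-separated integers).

Answer: 0 1

Derivation:
Step 1: p0:(1,3)->(0,3)->EXIT | p1:(4,2)->(3,2) | p2:(3,4)->(2,4) | p3:(0,0)->(0,1)
Step 2: p0:escaped | p1:(3,2)->(2,2) | p2:(2,4)->(1,4) | p3:(0,1)->(0,2)
Step 3: p0:escaped | p1:(2,2)->(1,2) | p2:(1,4)->(0,4) | p3:(0,2)->(0,3)->EXIT
Step 4: p0:escaped | p1:(1,2)->(0,2) | p2:(0,4)->(0,3)->EXIT | p3:escaped
Step 5: p0:escaped | p1:(0,2)->(0,3)->EXIT | p2:escaped | p3:escaped
Exit steps: [1, 5, 4, 3]
First to escape: p0 at step 1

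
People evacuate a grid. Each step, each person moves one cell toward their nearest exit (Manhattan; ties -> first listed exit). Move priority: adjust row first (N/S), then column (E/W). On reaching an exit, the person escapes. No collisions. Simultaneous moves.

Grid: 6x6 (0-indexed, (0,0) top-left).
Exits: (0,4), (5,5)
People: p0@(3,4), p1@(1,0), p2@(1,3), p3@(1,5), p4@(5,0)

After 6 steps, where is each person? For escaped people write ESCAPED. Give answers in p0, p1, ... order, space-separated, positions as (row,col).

Step 1: p0:(3,4)->(2,4) | p1:(1,0)->(0,0) | p2:(1,3)->(0,3) | p3:(1,5)->(0,5) | p4:(5,0)->(5,1)
Step 2: p0:(2,4)->(1,4) | p1:(0,0)->(0,1) | p2:(0,3)->(0,4)->EXIT | p3:(0,5)->(0,4)->EXIT | p4:(5,1)->(5,2)
Step 3: p0:(1,4)->(0,4)->EXIT | p1:(0,1)->(0,2) | p2:escaped | p3:escaped | p4:(5,2)->(5,3)
Step 4: p0:escaped | p1:(0,2)->(0,3) | p2:escaped | p3:escaped | p4:(5,3)->(5,4)
Step 5: p0:escaped | p1:(0,3)->(0,4)->EXIT | p2:escaped | p3:escaped | p4:(5,4)->(5,5)->EXIT

ESCAPED ESCAPED ESCAPED ESCAPED ESCAPED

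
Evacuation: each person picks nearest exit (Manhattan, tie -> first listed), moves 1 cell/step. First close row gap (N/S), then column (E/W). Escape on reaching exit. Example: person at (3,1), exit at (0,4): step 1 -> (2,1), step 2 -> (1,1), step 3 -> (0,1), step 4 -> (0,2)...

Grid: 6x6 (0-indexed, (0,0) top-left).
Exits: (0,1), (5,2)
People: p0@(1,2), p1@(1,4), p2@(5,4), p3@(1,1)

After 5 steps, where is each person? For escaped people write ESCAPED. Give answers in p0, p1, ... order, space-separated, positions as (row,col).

Step 1: p0:(1,2)->(0,2) | p1:(1,4)->(0,4) | p2:(5,4)->(5,3) | p3:(1,1)->(0,1)->EXIT
Step 2: p0:(0,2)->(0,1)->EXIT | p1:(0,4)->(0,3) | p2:(5,3)->(5,2)->EXIT | p3:escaped
Step 3: p0:escaped | p1:(0,3)->(0,2) | p2:escaped | p3:escaped
Step 4: p0:escaped | p1:(0,2)->(0,1)->EXIT | p2:escaped | p3:escaped

ESCAPED ESCAPED ESCAPED ESCAPED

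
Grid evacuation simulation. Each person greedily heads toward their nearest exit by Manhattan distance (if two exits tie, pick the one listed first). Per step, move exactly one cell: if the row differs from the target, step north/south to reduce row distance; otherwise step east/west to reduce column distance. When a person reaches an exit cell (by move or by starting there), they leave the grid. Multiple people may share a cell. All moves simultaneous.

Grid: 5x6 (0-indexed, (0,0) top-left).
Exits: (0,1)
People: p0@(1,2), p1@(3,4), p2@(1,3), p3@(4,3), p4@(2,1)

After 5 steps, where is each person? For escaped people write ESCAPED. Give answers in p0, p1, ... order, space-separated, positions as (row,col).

Step 1: p0:(1,2)->(0,2) | p1:(3,4)->(2,4) | p2:(1,3)->(0,3) | p3:(4,3)->(3,3) | p4:(2,1)->(1,1)
Step 2: p0:(0,2)->(0,1)->EXIT | p1:(2,4)->(1,4) | p2:(0,3)->(0,2) | p3:(3,3)->(2,3) | p4:(1,1)->(0,1)->EXIT
Step 3: p0:escaped | p1:(1,4)->(0,4) | p2:(0,2)->(0,1)->EXIT | p3:(2,3)->(1,3) | p4:escaped
Step 4: p0:escaped | p1:(0,4)->(0,3) | p2:escaped | p3:(1,3)->(0,3) | p4:escaped
Step 5: p0:escaped | p1:(0,3)->(0,2) | p2:escaped | p3:(0,3)->(0,2) | p4:escaped

ESCAPED (0,2) ESCAPED (0,2) ESCAPED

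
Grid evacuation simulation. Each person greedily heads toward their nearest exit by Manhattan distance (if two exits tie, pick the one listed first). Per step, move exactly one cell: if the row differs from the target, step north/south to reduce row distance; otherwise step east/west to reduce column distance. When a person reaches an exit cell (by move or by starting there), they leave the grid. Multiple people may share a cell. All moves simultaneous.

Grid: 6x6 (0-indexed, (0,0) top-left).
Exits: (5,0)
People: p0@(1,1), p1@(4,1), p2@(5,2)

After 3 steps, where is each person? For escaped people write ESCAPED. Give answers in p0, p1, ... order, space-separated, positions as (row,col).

Step 1: p0:(1,1)->(2,1) | p1:(4,1)->(5,1) | p2:(5,2)->(5,1)
Step 2: p0:(2,1)->(3,1) | p1:(5,1)->(5,0)->EXIT | p2:(5,1)->(5,0)->EXIT
Step 3: p0:(3,1)->(4,1) | p1:escaped | p2:escaped

(4,1) ESCAPED ESCAPED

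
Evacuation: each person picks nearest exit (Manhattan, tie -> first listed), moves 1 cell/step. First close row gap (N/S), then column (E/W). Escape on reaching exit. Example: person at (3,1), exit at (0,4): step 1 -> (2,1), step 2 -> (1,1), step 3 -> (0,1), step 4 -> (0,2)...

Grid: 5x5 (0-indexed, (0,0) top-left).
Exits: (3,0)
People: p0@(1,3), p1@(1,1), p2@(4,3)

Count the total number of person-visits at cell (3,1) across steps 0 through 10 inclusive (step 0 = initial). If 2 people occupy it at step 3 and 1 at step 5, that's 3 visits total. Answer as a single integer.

Step 0: p0@(1,3) p1@(1,1) p2@(4,3) -> at (3,1): 0 [-], cum=0
Step 1: p0@(2,3) p1@(2,1) p2@(3,3) -> at (3,1): 0 [-], cum=0
Step 2: p0@(3,3) p1@(3,1) p2@(3,2) -> at (3,1): 1 [p1], cum=1
Step 3: p0@(3,2) p1@ESC p2@(3,1) -> at (3,1): 1 [p2], cum=2
Step 4: p0@(3,1) p1@ESC p2@ESC -> at (3,1): 1 [p0], cum=3
Step 5: p0@ESC p1@ESC p2@ESC -> at (3,1): 0 [-], cum=3
Total visits = 3

Answer: 3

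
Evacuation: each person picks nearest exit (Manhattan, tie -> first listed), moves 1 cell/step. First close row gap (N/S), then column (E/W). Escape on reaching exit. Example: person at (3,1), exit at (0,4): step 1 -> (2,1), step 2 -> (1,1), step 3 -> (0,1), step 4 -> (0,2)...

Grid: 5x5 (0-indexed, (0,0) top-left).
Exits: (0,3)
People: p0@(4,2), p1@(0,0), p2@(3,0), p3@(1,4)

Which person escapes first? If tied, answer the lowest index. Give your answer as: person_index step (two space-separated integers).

Step 1: p0:(4,2)->(3,2) | p1:(0,0)->(0,1) | p2:(3,0)->(2,0) | p3:(1,4)->(0,4)
Step 2: p0:(3,2)->(2,2) | p1:(0,1)->(0,2) | p2:(2,0)->(1,0) | p3:(0,4)->(0,3)->EXIT
Step 3: p0:(2,2)->(1,2) | p1:(0,2)->(0,3)->EXIT | p2:(1,0)->(0,0) | p3:escaped
Step 4: p0:(1,2)->(0,2) | p1:escaped | p2:(0,0)->(0,1) | p3:escaped
Step 5: p0:(0,2)->(0,3)->EXIT | p1:escaped | p2:(0,1)->(0,2) | p3:escaped
Step 6: p0:escaped | p1:escaped | p2:(0,2)->(0,3)->EXIT | p3:escaped
Exit steps: [5, 3, 6, 2]
First to escape: p3 at step 2

Answer: 3 2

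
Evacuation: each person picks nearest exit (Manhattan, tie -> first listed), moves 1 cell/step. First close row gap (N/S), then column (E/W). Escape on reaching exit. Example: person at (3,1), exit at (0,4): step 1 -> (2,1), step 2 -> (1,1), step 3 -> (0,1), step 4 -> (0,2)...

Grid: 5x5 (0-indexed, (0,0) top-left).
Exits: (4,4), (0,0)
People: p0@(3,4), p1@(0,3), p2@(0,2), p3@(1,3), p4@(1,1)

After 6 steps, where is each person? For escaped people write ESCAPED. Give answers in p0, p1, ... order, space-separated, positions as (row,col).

Step 1: p0:(3,4)->(4,4)->EXIT | p1:(0,3)->(0,2) | p2:(0,2)->(0,1) | p3:(1,3)->(2,3) | p4:(1,1)->(0,1)
Step 2: p0:escaped | p1:(0,2)->(0,1) | p2:(0,1)->(0,0)->EXIT | p3:(2,3)->(3,3) | p4:(0,1)->(0,0)->EXIT
Step 3: p0:escaped | p1:(0,1)->(0,0)->EXIT | p2:escaped | p3:(3,3)->(4,3) | p4:escaped
Step 4: p0:escaped | p1:escaped | p2:escaped | p3:(4,3)->(4,4)->EXIT | p4:escaped

ESCAPED ESCAPED ESCAPED ESCAPED ESCAPED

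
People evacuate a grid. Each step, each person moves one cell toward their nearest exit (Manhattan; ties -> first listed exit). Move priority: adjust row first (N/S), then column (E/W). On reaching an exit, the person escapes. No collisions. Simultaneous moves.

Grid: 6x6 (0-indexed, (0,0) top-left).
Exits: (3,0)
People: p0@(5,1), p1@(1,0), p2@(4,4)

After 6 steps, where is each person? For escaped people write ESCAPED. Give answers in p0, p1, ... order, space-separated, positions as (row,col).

Step 1: p0:(5,1)->(4,1) | p1:(1,0)->(2,0) | p2:(4,4)->(3,4)
Step 2: p0:(4,1)->(3,1) | p1:(2,0)->(3,0)->EXIT | p2:(3,4)->(3,3)
Step 3: p0:(3,1)->(3,0)->EXIT | p1:escaped | p2:(3,3)->(3,2)
Step 4: p0:escaped | p1:escaped | p2:(3,2)->(3,1)
Step 5: p0:escaped | p1:escaped | p2:(3,1)->(3,0)->EXIT

ESCAPED ESCAPED ESCAPED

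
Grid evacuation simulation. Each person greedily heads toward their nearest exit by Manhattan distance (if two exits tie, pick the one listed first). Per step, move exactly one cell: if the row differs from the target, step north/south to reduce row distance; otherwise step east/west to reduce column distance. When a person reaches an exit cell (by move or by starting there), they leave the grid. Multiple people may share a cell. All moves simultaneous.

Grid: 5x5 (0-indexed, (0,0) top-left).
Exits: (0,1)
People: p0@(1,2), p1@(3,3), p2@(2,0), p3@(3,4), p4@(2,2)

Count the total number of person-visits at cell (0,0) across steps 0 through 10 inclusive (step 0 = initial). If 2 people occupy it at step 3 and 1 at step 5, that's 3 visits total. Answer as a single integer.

Step 0: p0@(1,2) p1@(3,3) p2@(2,0) p3@(3,4) p4@(2,2) -> at (0,0): 0 [-], cum=0
Step 1: p0@(0,2) p1@(2,3) p2@(1,0) p3@(2,4) p4@(1,2) -> at (0,0): 0 [-], cum=0
Step 2: p0@ESC p1@(1,3) p2@(0,0) p3@(1,4) p4@(0,2) -> at (0,0): 1 [p2], cum=1
Step 3: p0@ESC p1@(0,3) p2@ESC p3@(0,4) p4@ESC -> at (0,0): 0 [-], cum=1
Step 4: p0@ESC p1@(0,2) p2@ESC p3@(0,3) p4@ESC -> at (0,0): 0 [-], cum=1
Step 5: p0@ESC p1@ESC p2@ESC p3@(0,2) p4@ESC -> at (0,0): 0 [-], cum=1
Step 6: p0@ESC p1@ESC p2@ESC p3@ESC p4@ESC -> at (0,0): 0 [-], cum=1
Total visits = 1

Answer: 1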